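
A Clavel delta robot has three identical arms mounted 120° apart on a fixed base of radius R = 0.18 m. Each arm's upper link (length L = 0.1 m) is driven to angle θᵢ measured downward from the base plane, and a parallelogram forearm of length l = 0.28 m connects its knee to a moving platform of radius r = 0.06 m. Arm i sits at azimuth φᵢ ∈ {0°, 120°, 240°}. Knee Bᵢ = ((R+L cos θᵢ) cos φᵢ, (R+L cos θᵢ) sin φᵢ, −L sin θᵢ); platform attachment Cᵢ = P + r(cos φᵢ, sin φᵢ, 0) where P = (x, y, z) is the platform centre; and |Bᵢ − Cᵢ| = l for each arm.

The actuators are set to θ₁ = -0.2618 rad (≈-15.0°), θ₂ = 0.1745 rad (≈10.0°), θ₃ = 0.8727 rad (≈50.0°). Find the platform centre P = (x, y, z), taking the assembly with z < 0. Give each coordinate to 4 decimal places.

φ1=0.0°: virtual centre (0.2166, 0.0000, 0.0259), radius l
φ2=120.0°: virtual centre (-0.1092, 0.1892, -0.0174), radius l
φ3=240.0°: virtual centre (-0.0921, -0.1596, -0.0766), radius l
eliminate P² terms by subtracting sphere 1 from 2 and 3
[-0.6517 0.3784 -0.0865]·P = 0.0005;  [-0.6175 -0.3192 -0.2050]·P = -0.0078
det = 0.4417;  x = 0.0063+-0.2381z,  y = 0.0121+-0.1815z
sphere 1 gives Az²+Bz+C=0 with A=1.0897, B=0.0440, C=-0.0334;  B²−4AC=0.1474;  roots -0.1963, 0.1560;  negative root z = -0.1963
x = 0.0531, y = 0.0477

(0.0531, 0.0477, -0.1963)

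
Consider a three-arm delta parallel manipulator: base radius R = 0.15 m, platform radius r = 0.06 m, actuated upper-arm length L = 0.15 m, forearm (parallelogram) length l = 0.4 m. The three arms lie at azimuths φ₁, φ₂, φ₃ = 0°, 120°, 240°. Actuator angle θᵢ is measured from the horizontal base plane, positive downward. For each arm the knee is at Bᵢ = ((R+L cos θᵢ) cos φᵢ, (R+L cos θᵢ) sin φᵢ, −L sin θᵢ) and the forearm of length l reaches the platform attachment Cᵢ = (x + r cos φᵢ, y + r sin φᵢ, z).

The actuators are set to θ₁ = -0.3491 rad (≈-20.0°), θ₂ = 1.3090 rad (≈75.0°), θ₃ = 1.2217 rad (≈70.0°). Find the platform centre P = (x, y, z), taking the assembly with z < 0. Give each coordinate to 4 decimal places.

(0.2554, -0.0175, -0.3476)

S1 = (0.2310·cos0.0°, 0.2310·sin0.0°, 0.0513) = (0.2310, 0.0000, 0.0513)
φ2=120.0°: virtual centre (-0.0644, 0.1116, -0.1449), radius l
S3 = (0.1413·cos240.0°, 0.1413·sin240.0°, -0.1410) = (-0.0707, -0.1224, -0.1410)
subtract pairs → two planes through P
[-0.5907 0.2231 -0.3924]·P = -0.0184;  [-0.6032 -0.2448 -0.3845]·P = -0.0161
det = 0.2792;  x = 0.0290+-0.6513z,  y = -0.0056+0.0342z
quadratic in z: (1.4254)z²+(0.1601)z+(-0.1166)=0, √Δ=0.8308 → z ∈ {-0.3476, 0.2353}; z = -0.3476 (taking z<0)
x = 0.2554, y = -0.0175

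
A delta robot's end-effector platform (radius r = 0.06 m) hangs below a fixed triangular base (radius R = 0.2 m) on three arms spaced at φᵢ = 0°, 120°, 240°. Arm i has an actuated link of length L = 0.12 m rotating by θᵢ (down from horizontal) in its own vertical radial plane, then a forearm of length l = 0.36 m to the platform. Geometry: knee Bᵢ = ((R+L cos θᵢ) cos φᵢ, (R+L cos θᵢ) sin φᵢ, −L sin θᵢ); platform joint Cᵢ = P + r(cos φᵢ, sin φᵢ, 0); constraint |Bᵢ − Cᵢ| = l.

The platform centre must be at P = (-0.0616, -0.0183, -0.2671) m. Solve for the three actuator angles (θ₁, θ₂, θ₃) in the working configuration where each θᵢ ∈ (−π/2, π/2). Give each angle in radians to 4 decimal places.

θ₁ = 0.6107, θ₂ = 0.0872, θ₃ = -0.1744

arm 1 (φ=0.0°): x'=-0.0616, y'=-0.0183
  e−x'=0.2016;  (l²−L²−(e−x')²−y'²−z²)/2L = 0.0120
  √(A²+B²)=0.3346;  θ1 = -0.9242+1.5349 ≈ 0.6107
φ2=120.0° → target in arm frame (0.0150, 0.0625)
  e−x'=0.1250;  (l²−L²−(e−x')²−y'²−z²)/2L = 0.1013
  θ2 = atan2(B,A) + arccos(C/0.2949) = 0.0872
arm 3 (φ=240.0°): x'=0.0466, y'=-0.0442
  A cos θ + B sin θ = C:  0.0934·cos θ + -0.2671·sin θ = 0.1383
  θ3 = atan2(B,A) + arccos(C/0.2829) = -0.1744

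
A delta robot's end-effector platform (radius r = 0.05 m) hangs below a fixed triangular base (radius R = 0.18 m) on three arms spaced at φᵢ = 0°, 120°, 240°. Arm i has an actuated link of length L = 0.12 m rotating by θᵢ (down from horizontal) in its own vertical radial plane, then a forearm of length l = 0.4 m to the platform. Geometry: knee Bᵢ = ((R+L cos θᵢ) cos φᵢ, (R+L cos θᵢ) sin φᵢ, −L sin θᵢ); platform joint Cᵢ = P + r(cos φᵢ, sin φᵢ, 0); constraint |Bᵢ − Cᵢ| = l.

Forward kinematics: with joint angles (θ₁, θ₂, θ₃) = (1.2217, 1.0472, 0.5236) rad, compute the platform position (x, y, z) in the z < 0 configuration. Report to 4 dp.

arm 1 at φ=0.0°: (R−r)+L cos θ1 = 0.1710;  O1 = (0.1710, 0.0000, -0.1128)
φ2=120.0°: virtual centre (-0.0950, 0.1645, -0.1039), radius l
φ3=240.0°: virtual centre (-0.1170, -0.2026, -0.0600), radius l
eliminate P² terms by subtracting sphere 1 from 2 and 3
[-0.5321 0.3291 0.0177]·P = 0.0049;  [-0.5760 -0.4052 0.1055]·P = 0.0163
Cramer: x(z) = -0.0182+0.1034z;  y(z) = -0.0145+0.1135z
sphere 1 gives Az²+Bz+C=0 with A=1.0236, B=0.1831, C=-0.1113;  B²−4AC=0.4890;  roots -0.4311, 0.2522;  negative root z = -0.4311
x = -0.0628, y = -0.0634

(-0.0628, -0.0634, -0.4311)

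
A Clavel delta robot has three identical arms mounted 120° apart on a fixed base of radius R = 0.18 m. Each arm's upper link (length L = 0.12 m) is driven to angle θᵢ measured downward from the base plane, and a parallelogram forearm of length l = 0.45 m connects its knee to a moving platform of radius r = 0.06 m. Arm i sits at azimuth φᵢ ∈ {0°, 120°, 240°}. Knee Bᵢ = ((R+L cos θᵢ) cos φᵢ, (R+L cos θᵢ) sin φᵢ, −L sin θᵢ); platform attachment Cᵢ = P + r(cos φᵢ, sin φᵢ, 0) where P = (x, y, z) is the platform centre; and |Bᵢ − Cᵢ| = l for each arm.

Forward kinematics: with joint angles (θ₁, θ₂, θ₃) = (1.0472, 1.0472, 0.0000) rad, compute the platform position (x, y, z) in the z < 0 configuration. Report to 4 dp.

(-0.0807, -0.1397, -0.4431)

arm 1 at φ=0.0°: e+L cos θ1 = 0.1800;  centre 1 = (0.1800, 0.0000, -0.1039)
φ2=120.0°: virtual centre (-0.0900, 0.1559, -0.1039), radius l
arm 3 at φ=240.0°: e+L cos θ3 = 0.2400;  centre 3 = (-0.1200, -0.2078, 0.0000)
|centre ₂|²−|centre ₁|² = 0.0000;  |centre ₃|²−|centre ₁|² = 0.0144
plane₁₂: -0.5400x+0.3118y+0.0000z = 0.0000
Cramer: x(z) = -0.0109+0.1575z;  y(z) = -0.0189+0.2727z
into |P−centre ₁|² = l²: 1.0992z² + 0.1374z + -0.1549 = 0;  Δ = 0.6999;  z = -0.4431 or 0.3181 → z<0 root = -0.4431
x = -0.0807, y = -0.1397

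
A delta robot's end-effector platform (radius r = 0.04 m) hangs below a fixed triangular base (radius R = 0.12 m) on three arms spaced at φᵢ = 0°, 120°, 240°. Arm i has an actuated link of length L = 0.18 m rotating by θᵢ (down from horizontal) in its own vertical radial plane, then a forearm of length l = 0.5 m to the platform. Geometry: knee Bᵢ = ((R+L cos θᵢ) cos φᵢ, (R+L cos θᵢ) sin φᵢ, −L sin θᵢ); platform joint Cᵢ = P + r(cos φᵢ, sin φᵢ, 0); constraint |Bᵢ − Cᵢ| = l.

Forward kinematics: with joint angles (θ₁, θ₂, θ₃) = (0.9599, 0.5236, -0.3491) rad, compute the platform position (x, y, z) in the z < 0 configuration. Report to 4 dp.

(-0.2003, -0.1541, -0.4288)

φ1=0.0°: virtual centre (0.1832, 0.0000, -0.1474), radius l
O2 = (0.2359·cos120.0°, 0.2359·sin120.0°, -0.0900) = (-0.1179, 0.2043, -0.0900)
arm 3 at φ=240.0°: e+L cos θ3 = 0.2491;  O3 = (-0.1246, -0.2158, 0.0616)
|O₂|²−|O₁|² = 0.0084;  |O₃|²−|O₁|² = 0.0105
[-0.6024 0.4086 0.1149]·P = 0.0084;  [-0.6156 -0.4315 0.4180]·P = 0.0105
Cramer: x(z) = -0.0155+0.4309z;  y(z) = -0.0023+0.3540z
into |P−O₁|² = l²: 1.3110z² + 0.1220z + -0.1887 = 0;  Δ = 1.0046;  z = -0.4288 or 0.3358 → z<0 root = -0.4288
x = -0.2003, y = -0.1541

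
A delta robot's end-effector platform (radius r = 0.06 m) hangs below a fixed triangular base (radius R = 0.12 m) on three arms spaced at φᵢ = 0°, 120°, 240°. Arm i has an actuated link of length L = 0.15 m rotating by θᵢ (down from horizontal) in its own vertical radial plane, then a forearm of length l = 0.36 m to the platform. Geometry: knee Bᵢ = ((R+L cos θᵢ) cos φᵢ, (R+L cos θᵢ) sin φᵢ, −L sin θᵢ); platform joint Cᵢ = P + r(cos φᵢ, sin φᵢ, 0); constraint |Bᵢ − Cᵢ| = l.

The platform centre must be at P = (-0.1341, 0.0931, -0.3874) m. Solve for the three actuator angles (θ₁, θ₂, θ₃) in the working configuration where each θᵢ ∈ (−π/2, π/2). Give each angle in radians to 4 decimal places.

θ₁ = 1.2220, θ₂ = 0.2620, θ₃ = 0.8729

arm 1 (φ=0.0°): x'=-0.1341, y'=0.0931
  e−x'=0.1941;  (l²−L²−(e−x')²−y'²−z²)/2L = -0.2977
  γ=atan2(-0.3874,0.1941)=-1.1063;  ψ=arccos(-0.6871)=2.3283;  θ1=γ+ψ≈1.2220
arm 2 (φ=120.0°): x'=0.1477, y'=0.0696
  e−x'=-0.0877;  (l²−L²−(e−x')²−y'²−z²)/2L = -0.1850
  θ2 = atan2(B,A) + arccos(C/0.3972) = 0.2620
rotate P by −φ3: (-0.0136, -0.1627, -0.3874)
  e−x'=0.0736;  (l²−L²−(e−x')²−y'²−z²)/2L = -0.2495
  √(A²+B²)=0.3943;  θ3 = -1.3831+2.2560 ≈ 0.8729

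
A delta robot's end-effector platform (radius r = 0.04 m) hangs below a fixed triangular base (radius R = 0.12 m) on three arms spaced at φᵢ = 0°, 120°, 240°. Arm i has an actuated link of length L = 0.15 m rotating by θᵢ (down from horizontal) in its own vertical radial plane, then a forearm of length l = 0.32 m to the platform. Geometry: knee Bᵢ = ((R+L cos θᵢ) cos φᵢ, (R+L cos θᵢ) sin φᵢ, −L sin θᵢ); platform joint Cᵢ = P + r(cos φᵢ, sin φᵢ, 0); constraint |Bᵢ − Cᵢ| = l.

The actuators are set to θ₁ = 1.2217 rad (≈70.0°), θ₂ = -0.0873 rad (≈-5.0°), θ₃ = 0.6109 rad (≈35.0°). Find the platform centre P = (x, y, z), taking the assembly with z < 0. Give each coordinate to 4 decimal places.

(-0.1470, 0.0746, -0.2801)

centre 1 = (0.1313·cos0.0°, 0.1313·sin0.0°, -0.1410) = (0.1313, 0.0000, -0.1410)
centre 2 = (0.2294·cos120.0°, 0.2294·sin120.0°, 0.0131) = (-0.1147, 0.1987, 0.0131)
arm 3 at φ=240.0°: (R−r)+L cos θ3 = 0.2029;  centre 3 = (-0.1014, -0.1757, -0.0860)
eliminate P² terms by subtracting sphere 1 from 2 and 3
[-0.4920 0.3974 0.3081]·P = 0.0157;  [-0.4655 -0.3514 0.1098]·P = 0.0114
Cramer: x(z) = -0.0281+0.4244z;  y(z) = 0.0047-0.2497z
quadratic in z: (1.2425)z²+(0.1442)z+(-0.0571)=0, √Δ=0.5519 → z ∈ {-0.2801, 0.1640}; z = -0.2801 (taking z<0)
x = -0.1470, y = 0.0746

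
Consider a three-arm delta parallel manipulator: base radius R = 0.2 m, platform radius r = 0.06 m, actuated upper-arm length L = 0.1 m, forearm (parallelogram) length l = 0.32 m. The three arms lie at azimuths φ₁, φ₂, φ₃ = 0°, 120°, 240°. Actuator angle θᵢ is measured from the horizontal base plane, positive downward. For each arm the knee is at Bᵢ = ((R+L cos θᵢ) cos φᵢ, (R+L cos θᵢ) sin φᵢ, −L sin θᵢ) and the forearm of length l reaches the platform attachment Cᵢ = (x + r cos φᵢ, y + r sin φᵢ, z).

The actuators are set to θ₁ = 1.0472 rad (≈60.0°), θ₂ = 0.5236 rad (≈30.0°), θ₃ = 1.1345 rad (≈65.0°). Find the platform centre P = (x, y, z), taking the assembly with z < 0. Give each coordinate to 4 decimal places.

(-0.0213, 0.0530, -0.3210)

centre 1 = (0.1900·cos0.0°, 0.1900·sin0.0°, -0.0866) = (0.1900, 0.0000, -0.0866)
centre 2 = (0.2266·cos120.0°, 0.2266·sin120.0°, -0.0500) = (-0.1133, 0.1962, -0.0500)
φ3=240.0°: virtual centre (-0.0911, -0.1578, -0.0906), radius l
|centre ₂|²−|centre ₁|² = 0.0102;  |centre ₃|²−|centre ₁|² = -0.0022
linear system: -0.6066x+0.3925y = 0.0102−0.0732z; -0.5623x+-0.3157y = -0.0022−-0.0081z
det = 0.4122;  x = -0.0058+0.0484z,  y = 0.0172+-0.1117z
into |P−centre ₁|² = l²: 1.0148z² + 0.1504z + -0.0563 = 0;  Δ = 0.2511;  z = -0.3210 or 0.1728 → z<0 root = -0.3210
x = -0.0213, y = 0.0530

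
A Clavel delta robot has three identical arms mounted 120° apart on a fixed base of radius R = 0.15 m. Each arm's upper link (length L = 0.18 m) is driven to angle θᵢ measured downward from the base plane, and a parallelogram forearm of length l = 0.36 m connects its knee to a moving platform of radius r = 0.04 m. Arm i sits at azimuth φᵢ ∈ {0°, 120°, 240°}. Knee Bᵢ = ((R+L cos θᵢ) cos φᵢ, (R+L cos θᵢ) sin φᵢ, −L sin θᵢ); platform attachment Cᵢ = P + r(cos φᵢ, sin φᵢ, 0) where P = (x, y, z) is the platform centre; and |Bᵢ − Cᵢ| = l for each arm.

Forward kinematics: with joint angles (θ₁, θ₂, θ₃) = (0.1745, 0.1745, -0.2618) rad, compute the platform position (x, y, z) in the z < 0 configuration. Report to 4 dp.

(-0.0193, -0.0335, -0.2170)

φ1=0.0°: virtual centre (0.2873, 0.0000, -0.0313), radius l
arm 2 at φ=120.0°: (R−r)+L cos θ2 = 0.2873;  O2 = (-0.1436, 0.2488, -0.0313)
φ3=240.0°: virtual centre (-0.1419, -0.2458, 0.0466), radius l
|O₂|²−|O₁|² = 0.0000;  |O₃|²−|O₁|² = -0.0007
[-0.8618 0.4976 0.0000]·P = 0.0000;  [-0.8584 -0.4917 0.1557]·P = -0.0007
Cramer: x(z) = 0.0004+0.0910z;  y(z) = 0.0008+0.1577z
quadratic in z: (1.0332)z²+(0.0105)z+(-0.0464)=0, √Δ=0.4378 → z ∈ {-0.2170, 0.2068}; z = -0.2170 (taking z<0)
x = -0.0193, y = -0.0335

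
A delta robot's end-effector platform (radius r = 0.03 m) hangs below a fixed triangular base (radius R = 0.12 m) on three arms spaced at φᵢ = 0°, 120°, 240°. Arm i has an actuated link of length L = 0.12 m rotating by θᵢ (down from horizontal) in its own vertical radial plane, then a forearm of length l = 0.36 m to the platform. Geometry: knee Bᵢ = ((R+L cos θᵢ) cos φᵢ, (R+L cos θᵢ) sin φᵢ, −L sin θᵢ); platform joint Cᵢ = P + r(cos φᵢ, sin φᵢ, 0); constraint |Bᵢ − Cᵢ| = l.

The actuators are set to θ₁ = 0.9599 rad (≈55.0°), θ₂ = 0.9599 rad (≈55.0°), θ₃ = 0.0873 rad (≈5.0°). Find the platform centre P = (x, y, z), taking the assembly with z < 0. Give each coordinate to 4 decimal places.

φ1=0.0°: virtual centre (0.1588, 0.0000, -0.0983), radius l
arm 2 at φ=120.0°: ρ2 = 0.1588;  centre 2 = (-0.0794, 0.1376, -0.0983)
centre 3 = (0.2095·cos240.0°, 0.2095·sin240.0°, -0.0105) = (-0.1048, -0.1815, -0.0105)
eliminate P² terms by subtracting sphere 1 from 2 and 3
plane₁₂: -0.4765x+0.2751y+0.0000z = 0.0000
Cramer: x(z) = -0.0079+0.1520z;  y(z) = -0.0137+0.2632z
quadratic in z: (1.0924)z²+(0.1387)z+(-0.0920)=0, √Δ=0.6489 → z ∈ {-0.3605, 0.2335}; z = -0.3605 (taking z<0)
x = -0.0627, y = -0.1086

(-0.0627, -0.1086, -0.3605)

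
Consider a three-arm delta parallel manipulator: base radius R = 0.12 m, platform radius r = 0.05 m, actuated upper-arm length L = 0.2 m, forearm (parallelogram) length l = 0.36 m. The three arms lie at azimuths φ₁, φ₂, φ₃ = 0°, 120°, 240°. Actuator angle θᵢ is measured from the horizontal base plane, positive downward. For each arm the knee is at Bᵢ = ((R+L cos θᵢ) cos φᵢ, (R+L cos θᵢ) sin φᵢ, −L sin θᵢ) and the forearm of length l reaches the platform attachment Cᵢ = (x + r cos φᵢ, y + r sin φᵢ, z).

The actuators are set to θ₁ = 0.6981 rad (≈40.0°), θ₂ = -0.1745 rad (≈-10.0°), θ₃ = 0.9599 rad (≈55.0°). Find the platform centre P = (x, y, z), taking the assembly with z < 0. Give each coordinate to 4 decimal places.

arm 1 at φ=0.0°: (R−r)+L cos θ1 = 0.2232;  O1 = (0.2232, 0.0000, -0.1286)
arm 2 at φ=120.0°: (R−r)+L cos θ2 = 0.2670;  O2 = (-0.1335, 0.2312, 0.0347)
arm 3 at φ=240.0°: (R−r)+L cos θ3 = 0.1847;  O3 = (-0.0924, -0.1600, -0.1638)
eliminate P² terms by subtracting sphere 1 from 2 and 3
plane₁₂: -0.7134x+0.4624y+0.3266z = 0.0061
det = 0.5201;  x = 0.0010+0.1382z,  y = 0.0148+-0.4931z
quadratic in z: (1.2622)z²+(0.1811)z+(-0.0635)=0, √Δ=0.5944 → z ∈ {-0.3072, 0.1637}; z = -0.3072 (taking z<0)
x = -0.0414, y = 0.1663

(-0.0414, 0.1663, -0.3072)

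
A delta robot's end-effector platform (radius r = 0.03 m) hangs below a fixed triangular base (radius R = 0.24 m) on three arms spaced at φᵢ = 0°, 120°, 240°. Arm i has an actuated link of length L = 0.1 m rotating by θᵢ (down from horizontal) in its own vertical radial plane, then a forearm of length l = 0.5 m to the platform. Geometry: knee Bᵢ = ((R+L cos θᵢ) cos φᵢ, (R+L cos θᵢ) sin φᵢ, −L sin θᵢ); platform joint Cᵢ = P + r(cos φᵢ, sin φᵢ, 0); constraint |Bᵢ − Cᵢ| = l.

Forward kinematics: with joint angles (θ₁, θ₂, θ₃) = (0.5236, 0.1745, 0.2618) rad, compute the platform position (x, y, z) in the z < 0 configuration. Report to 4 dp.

(-0.0320, 0.0075, -0.4268)

O1 = (0.2966·cos0.0°, 0.2966·sin0.0°, -0.0500) = (0.2966, 0.0000, -0.0500)
φ2=120.0°: virtual centre (-0.1542, 0.2672, -0.0174), radius l
arm 3 at φ=240.0°: e+L cos θ3 = 0.3066;  O3 = (-0.1533, -0.2655, -0.0259)
|O₂|²−|O₁|² = 0.0050;  |O₃|²−|O₁|² = 0.0042
linear system: -0.9017x+0.5343y = 0.0050−0.0653z; -0.8998x+-0.5310y = 0.0042−0.0482z
det = 0.9596;  x = -0.0051+0.0630z,  y = 0.0007+-0.0159z
into |P−O₁|² = l²: 1.0042z² + 0.0620z + -0.1565 = 0;  Δ = 0.6324;  z = -0.4268 or 0.3651 → z<0 root = -0.4268
x = -0.0320, y = 0.0075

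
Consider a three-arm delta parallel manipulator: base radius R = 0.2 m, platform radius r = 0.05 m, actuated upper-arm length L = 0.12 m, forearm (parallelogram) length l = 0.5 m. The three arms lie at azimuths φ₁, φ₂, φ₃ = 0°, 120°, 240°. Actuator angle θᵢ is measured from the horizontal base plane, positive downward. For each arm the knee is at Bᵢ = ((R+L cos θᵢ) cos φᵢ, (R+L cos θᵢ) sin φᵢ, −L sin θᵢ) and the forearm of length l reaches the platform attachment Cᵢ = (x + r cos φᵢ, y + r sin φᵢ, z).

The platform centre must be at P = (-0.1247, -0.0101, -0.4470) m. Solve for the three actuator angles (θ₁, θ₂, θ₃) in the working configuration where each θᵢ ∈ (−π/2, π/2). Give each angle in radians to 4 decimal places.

rotate P by −φ1: (-0.1247, -0.0101, -0.4470)
  e−x'=0.2747;  (l²−L²−(e−x')²−y'²−z²)/2L = -0.1657
  θ1 = atan2(B,A) + arccos(C/0.5247) = 0.8724
arm 2 (φ=120.0°): x'=0.0536, y'=0.1130
  A cos θ + B sin θ = C:  0.0964·cos θ + -0.4470·sin θ = 0.0572
  γ=atan2(-0.4470,0.0964)=-1.3584;  ψ=arccos(0.1250)=1.4455;  θ2=γ+ψ≈0.0871
arm 3 (φ=240.0°): x'=0.0711, y'=-0.1029
  A=0.0789, B=-0.4470, C=(l²−L²−A²−y'²−z²)/(2L)=0.0790
  γ=atan2(-0.4470,0.0789)=-1.3961;  ψ=arccos(0.1741)=1.3958;  θ3=γ+ψ≈-0.0003

θ₁ = 0.8724, θ₂ = 0.0871, θ₃ = -0.0003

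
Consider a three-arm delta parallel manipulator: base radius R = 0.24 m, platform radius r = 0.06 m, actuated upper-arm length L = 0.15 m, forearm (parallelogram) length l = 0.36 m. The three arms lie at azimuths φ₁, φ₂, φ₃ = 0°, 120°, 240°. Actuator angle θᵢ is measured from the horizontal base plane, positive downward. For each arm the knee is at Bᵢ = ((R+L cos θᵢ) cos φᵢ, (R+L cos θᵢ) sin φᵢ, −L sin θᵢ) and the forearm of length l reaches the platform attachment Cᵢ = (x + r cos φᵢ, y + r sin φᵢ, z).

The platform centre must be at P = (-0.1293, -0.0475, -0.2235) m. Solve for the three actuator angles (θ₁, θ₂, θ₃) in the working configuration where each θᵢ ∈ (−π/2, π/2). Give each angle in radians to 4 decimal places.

θ₁ = 1.3092, θ₂ = 0.4360, θ₃ = -0.3491

φ1=0.0° → target in arm frame (-0.1293, -0.0475)
  A cos θ + B sin θ = C:  0.3093·cos θ + -0.2235·sin θ = -0.1359
  θ1 = atan2(B,A) + arccos(C/0.3816) = 1.3092
arm 2 (φ=120.0°): x'=0.0235, y'=0.1357
  e−x'=0.1565;  (l²−L²−(e−x')²−y'²−z²)/2L = 0.0475
  θ2 = atan2(B,A) + arccos(C/0.2728) = 0.4360
φ3=240.0° → target in arm frame (0.1058, -0.0882)
  e−x'=0.0742;  (l²−L²−(e−x')²−y'²−z²)/2L = 0.1462
  γ=atan2(-0.2235,0.0742)=-1.2502;  ψ=arccos(0.6208)=0.9011;  θ3=γ+ψ≈-0.3491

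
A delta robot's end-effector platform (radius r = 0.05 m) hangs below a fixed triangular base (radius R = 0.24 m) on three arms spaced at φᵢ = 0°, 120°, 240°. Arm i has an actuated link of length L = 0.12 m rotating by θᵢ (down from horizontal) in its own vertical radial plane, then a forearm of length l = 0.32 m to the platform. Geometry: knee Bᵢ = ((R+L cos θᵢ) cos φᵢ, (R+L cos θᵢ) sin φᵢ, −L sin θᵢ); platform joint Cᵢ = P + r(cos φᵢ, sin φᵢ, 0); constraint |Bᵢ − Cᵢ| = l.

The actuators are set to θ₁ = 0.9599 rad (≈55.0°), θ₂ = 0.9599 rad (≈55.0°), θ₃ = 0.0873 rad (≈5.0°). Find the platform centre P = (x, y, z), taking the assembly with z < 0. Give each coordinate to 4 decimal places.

(-0.0327, -0.0567, -0.2174)

φ1=0.0°: virtual centre (0.2588, 0.0000, -0.0983), radius l
O2 = (0.2588·cos120.0°, 0.2588·sin120.0°, -0.0983) = (-0.1294, 0.2242, -0.0983)
φ3=240.0°: virtual centre (-0.1548, -0.2681, -0.0105), radius l
|O₂|²−|O₁|² = 0.0000;  |O₃|²−|O₁|² = 0.0193
linear system: -0.7765x+0.4483y = 0.0000−0.0000z; -0.8272x+-0.5361y = 0.0193−0.1757z
Cramer: x(z) = -0.0110+0.1000z;  y(z) = -0.0190+0.1733z
into |P−O₁|² = l²: 1.0400z² + 0.1360z + -0.0196 = 0;  Δ = 0.1000;  z = -0.2174 or 0.0866 → z<0 root = -0.2174
x = -0.0327, y = -0.0567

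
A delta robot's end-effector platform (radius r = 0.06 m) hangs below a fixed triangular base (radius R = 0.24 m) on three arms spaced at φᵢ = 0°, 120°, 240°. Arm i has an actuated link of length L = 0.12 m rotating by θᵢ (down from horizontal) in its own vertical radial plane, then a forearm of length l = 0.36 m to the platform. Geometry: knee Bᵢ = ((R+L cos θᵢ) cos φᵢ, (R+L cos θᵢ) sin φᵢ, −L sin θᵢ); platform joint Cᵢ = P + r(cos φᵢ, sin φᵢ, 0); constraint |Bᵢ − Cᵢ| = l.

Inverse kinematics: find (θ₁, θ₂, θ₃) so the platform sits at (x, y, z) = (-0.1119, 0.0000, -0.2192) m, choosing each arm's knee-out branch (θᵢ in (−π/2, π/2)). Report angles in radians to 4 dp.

θ₁ = 1.1343, θ₂ = -0.2618, θ₃ = -0.2618

φ1=0.0° → target in arm frame (-0.1119, 0.0000)
  A cos θ + B sin θ = C:  0.2919·cos θ + -0.2192·sin θ = -0.0752
  θ1 = atan2(B,A) + arccos(C/0.3650) = 1.1343
φ2=120.0° → target in arm frame (0.0559, 0.0969)
  A cos θ + B sin θ = C:  0.1241·cos θ + -0.2192·sin θ = 0.1765
  θ2 = atan2(B,A) + arccos(C/0.2519) = -0.2618
arm 3 (φ=240.0°): x'=0.0560, y'=-0.0969
  A=0.1240, B=-0.2192, C=(l²−L²−A²−y'²−z²)/(2L)=0.1765
  √(A²+B²)=0.2519;  θ3 = -1.0558+0.7941 ≈ -0.2618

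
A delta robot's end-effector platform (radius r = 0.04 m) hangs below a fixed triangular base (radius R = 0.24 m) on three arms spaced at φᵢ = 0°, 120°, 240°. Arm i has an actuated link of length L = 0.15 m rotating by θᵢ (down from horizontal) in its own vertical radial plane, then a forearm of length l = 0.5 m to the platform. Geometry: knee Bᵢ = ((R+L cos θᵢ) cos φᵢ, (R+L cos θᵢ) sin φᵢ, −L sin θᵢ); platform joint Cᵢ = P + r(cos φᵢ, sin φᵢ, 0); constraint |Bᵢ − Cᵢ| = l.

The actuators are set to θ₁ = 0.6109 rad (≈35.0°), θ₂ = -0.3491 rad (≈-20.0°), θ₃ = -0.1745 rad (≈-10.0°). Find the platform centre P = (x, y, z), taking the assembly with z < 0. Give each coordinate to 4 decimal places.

φ1=0.0°: virtual centre (0.3229, 0.0000, -0.0860), radius l
S2 = (0.3410·cos120.0°, 0.3410·sin120.0°, 0.0513) = (-0.1705, 0.2953, 0.0513)
φ3=240.0°: virtual centre (-0.1739, -0.3011, 0.0260), radius l
subtract pairs → two planes through P
linear system: -0.9867x+0.5905y = 0.0072−0.2747z; -0.9935x+-0.6023y = 0.0099−0.2242z
Cramer: x(z) = -0.0087+0.2522z;  y(z) = -0.0022-0.0438z
sphere 1 gives Az²+Bz+C=0 with A=1.0655, B=0.0051, C=-0.1327;  B²−4AC=0.5655;  roots -0.3553, 0.3505;  negative root z = -0.3553
x = -0.0983, y = 0.0133

(-0.0983, 0.0133, -0.3553)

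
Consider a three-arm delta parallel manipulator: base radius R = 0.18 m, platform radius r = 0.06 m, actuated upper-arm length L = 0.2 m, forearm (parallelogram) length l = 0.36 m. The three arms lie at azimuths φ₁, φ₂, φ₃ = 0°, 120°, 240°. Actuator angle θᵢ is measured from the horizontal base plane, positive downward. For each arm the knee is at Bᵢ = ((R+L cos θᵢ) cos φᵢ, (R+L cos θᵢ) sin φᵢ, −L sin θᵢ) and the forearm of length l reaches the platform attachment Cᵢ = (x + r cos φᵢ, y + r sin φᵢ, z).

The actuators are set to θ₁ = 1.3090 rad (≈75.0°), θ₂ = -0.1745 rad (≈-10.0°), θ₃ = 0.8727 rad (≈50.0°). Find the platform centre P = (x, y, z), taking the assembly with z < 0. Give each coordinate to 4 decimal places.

arm 1 at φ=0.0°: ρ1 = 0.1718;  centre 1 = (0.1718, 0.0000, -0.1932)
φ2=120.0°: virtual centre (-0.1585, 0.2745, 0.0347), radius l
arm 3 at φ=240.0°: ρ3 = 0.2486;  centre 3 = (-0.1243, -0.2153, -0.1532)
|centre ₂|²−|centre ₁|² = 0.0348;  |centre ₃|²−|centre ₁|² = 0.0184
linear system: -0.6605x+0.5490y = 0.0348−0.4558z; -0.5921x+-0.4305y = 0.0184−0.0799z
Cramer: x(z) = -0.0412+0.3940z;  y(z) = 0.0139-0.3562z
sphere 1 gives Az²+Bz+C=0 with A=1.2822, B=0.2086, C=-0.0467;  B²−4AC=0.2832;  roots -0.2889, 0.1262;  negative root z = -0.2889
x = -0.1550, y = 0.1168

(-0.1550, 0.1168, -0.2889)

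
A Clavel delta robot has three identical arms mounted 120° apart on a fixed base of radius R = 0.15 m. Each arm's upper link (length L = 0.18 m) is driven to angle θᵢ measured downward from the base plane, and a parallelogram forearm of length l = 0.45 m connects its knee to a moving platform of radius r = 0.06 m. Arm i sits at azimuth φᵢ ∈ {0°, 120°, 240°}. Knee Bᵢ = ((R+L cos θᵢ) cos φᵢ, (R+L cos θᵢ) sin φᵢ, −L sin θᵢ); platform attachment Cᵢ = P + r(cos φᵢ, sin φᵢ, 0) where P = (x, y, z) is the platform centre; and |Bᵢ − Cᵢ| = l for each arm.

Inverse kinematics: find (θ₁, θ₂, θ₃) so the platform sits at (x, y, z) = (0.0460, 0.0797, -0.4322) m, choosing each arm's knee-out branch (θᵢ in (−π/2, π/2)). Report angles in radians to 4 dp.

arm 1 (φ=0.0°): x'=0.0460, y'=0.0797
  A=0.0440, B=-0.4322, C=(l²−L²−A²−y'²−z²)/(2L)=-0.0694
  θ1 = atan2(B,A) + arccos(C/0.4344) = 0.2619
φ2=120.0° → target in arm frame (0.0460, -0.0797)
  A cos θ + B sin θ = C:  0.0440·cos θ + -0.4322·sin θ = -0.0694
  θ2 = atan2(B,A) + arccos(C/0.4344) = 0.2618
arm 3 (φ=240.0°): x'=-0.0920, y'=0.0000
  A cos θ + B sin θ = C:  0.1820·cos θ + -0.4322·sin θ = -0.1384
  γ=atan2(-0.4322,0.1820)=-1.1722;  ψ=arccos(-0.2951)=1.8704;  θ3=γ+ψ≈0.6982

θ₁ = 0.2619, θ₂ = 0.2618, θ₃ = 0.6982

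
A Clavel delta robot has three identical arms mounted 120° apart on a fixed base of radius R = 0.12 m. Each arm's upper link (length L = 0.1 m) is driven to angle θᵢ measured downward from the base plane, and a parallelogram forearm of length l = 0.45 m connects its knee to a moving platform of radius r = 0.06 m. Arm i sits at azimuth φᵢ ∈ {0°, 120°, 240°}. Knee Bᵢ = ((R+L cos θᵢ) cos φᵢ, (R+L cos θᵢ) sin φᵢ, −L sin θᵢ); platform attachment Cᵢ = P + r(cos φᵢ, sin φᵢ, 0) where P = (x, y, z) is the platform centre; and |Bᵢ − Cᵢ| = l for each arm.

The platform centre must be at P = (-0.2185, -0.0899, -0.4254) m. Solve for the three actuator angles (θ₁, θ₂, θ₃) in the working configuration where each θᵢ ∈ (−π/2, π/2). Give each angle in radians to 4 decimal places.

φ1=0.0° → target in arm frame (-0.2185, -0.0899)
  A cos θ + B sin θ = C:  0.2785·cos θ + -0.4254·sin θ = -0.3705
  √(A²+B²)=0.5085;  θ1 = -0.9911+2.3873 ≈ 1.3962
φ2=120.0° → target in arm frame (0.0314, 0.2342)
  A=0.0286, B=-0.4254, C=(l²−L²−A²−y'²−z²)/(2L)=-0.2206
  √(A²+B²)=0.4264;  θ2 = -1.5037+2.1146 ≈ 0.6110
arm 3 (φ=240.0°): x'=0.1871, y'=-0.1443
  A cos θ + B sin θ = C:  -0.1271·cos θ + -0.4254·sin θ = -0.1272
  γ=atan2(-0.4254,-0.1271)=-1.8611;  ψ=arccos(-0.2865)=1.8613;  θ3=γ+ψ≈0.0002

θ₁ = 1.3962, θ₂ = 0.6110, θ₃ = 0.0002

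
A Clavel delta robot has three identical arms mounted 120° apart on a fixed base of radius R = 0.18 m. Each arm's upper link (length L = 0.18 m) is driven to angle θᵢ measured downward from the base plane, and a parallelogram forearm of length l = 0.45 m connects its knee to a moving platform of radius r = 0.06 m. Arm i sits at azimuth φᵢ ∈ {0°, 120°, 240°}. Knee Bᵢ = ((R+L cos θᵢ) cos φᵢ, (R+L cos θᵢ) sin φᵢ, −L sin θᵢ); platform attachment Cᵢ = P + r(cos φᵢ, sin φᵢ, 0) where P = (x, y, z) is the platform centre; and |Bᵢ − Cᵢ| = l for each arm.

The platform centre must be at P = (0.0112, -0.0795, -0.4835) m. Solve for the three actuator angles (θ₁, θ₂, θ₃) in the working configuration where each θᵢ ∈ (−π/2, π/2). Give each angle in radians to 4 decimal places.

φ1=0.0° → target in arm frame (0.0112, -0.0795)
  e−x'=0.1088;  (l²−L²−(e−x')²−y'²−z²)/2L = -0.2273
  √(A²+B²)=0.4956;  θ1 = -1.3495+2.0473 ≈ 0.6978
arm 2 (φ=120.0°): x'=-0.0744, y'=0.0301
  A cos θ + B sin θ = C:  0.1944·cos θ + -0.4835·sin θ = -0.2844
  θ2 = atan2(B,A) + arccos(C/0.5211) = 0.9596
rotate P by −φ3: (0.0632, 0.0494, -0.4835)
  e−x'=0.0568;  (l²−L²−(e−x')²−y'²−z²)/2L = -0.1926
  γ=atan2(-0.4835,0.0568)=-1.4540;  ψ=arccos(-0.3956)=1.9776;  θ3=γ+ψ≈0.5236

θ₁ = 0.6978, θ₂ = 0.9596, θ₃ = 0.5236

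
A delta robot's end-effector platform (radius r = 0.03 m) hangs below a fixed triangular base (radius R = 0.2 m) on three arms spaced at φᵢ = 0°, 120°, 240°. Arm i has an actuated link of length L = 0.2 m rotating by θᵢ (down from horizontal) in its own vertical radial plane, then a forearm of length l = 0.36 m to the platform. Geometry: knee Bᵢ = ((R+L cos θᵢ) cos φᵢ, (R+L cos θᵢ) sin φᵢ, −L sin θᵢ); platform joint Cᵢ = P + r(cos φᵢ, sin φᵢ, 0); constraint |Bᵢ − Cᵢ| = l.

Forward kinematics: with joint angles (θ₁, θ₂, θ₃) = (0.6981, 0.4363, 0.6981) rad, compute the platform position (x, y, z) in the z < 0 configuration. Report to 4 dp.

φ1=0.0°: virtual centre (0.3232, 0.0000, -0.1286), radius l
S2 = (0.3513·cos120.0°, 0.3513·sin120.0°, -0.0845) = (-0.1756, 0.3042, -0.0845)
S3 = (0.3232·cos240.0°, 0.3232·sin240.0°, -0.1286) = (-0.1616, -0.2799, -0.1286)
subtract pairs → two planes through P
linear system: -0.9977x+0.6084y = 0.0095−0.0881z; -0.9696x+-0.5598y = 0.0000−0.0000z
Cramer: x(z) = -0.0046+0.0429z;  y(z) = 0.0081-0.0744z
quadratic in z: (1.0074)z²+(0.2278)z+(-0.0055)=0, √Δ=0.2722 → z ∈ {-0.2482, 0.0221}; z = -0.2482 (taking z<0)
x = -0.0153, y = 0.0265

(-0.0153, 0.0265, -0.2482)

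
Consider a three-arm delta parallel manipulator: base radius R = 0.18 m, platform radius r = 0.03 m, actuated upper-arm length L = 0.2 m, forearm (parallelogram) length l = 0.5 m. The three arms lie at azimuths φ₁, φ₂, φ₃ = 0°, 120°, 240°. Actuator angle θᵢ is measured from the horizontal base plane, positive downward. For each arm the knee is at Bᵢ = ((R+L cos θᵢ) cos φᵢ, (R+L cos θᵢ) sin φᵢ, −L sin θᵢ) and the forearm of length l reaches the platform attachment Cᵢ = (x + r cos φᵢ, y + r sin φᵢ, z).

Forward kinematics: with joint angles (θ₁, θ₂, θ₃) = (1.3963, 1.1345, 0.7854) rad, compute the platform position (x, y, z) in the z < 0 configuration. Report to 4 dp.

S1 = (0.1847·cos0.0°, 0.1847·sin0.0°, -0.1970) = (0.1847, 0.0000, -0.1970)
arm 2 at φ=120.0°: ρ2 = 0.2345;  S2 = (-0.1173, 0.2031, -0.1813)
S3 = (0.2914·cos240.0°, 0.2914·sin240.0°, -0.1414) = (-0.1457, -0.2524, -0.1414)
eliminate P² terms by subtracting sphere 1 from 2 and 3
plane₁₂: -0.6040x+0.4062y+0.0314z = 0.0149
det = 0.5733;  x = -0.0358+0.1063z,  y = -0.0165+0.0808z
quadratic in z: (1.0178)z²+(0.3443)z+(-0.1623)=0, √Δ=0.8828 → z ∈ {-0.6028, 0.2645}; z = -0.6028 (taking z<0)
x = -0.0999, y = -0.0652

(-0.0999, -0.0652, -0.6028)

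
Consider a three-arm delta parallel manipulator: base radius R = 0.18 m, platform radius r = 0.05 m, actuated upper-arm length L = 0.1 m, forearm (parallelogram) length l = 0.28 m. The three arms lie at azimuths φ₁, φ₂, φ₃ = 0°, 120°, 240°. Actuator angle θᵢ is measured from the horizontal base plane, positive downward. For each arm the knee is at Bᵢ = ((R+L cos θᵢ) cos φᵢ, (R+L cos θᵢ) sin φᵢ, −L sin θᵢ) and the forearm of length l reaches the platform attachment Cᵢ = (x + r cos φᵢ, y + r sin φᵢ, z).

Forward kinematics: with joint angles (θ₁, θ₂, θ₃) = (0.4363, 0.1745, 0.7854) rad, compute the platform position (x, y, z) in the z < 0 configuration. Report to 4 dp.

O1 = (0.2206·cos0.0°, 0.2206·sin0.0°, -0.0423) = (0.2206, 0.0000, -0.0423)
φ2=120.0°: virtual centre (-0.1142, 0.1979, -0.0174), radius l
φ3=240.0°: virtual centre (-0.1004, -0.1738, -0.0707), radius l
|O₂|²−|O₁|² = 0.0020;  |O₃|²−|O₁|² = -0.0052
plane₁₂: -0.6697x+0.3957y+0.0498z = 0.0020
Cramer: x(z) = 0.0028-0.0107z;  y(z) = 0.0098-0.1439z
quadratic in z: (1.0208)z²+(0.0864)z+(-0.0290)=0, √Δ=0.3551 → z ∈ {-0.2162, 0.1316}; z = -0.2162 (taking z<0)
x = 0.0051, y = 0.0409

(0.0051, 0.0409, -0.2162)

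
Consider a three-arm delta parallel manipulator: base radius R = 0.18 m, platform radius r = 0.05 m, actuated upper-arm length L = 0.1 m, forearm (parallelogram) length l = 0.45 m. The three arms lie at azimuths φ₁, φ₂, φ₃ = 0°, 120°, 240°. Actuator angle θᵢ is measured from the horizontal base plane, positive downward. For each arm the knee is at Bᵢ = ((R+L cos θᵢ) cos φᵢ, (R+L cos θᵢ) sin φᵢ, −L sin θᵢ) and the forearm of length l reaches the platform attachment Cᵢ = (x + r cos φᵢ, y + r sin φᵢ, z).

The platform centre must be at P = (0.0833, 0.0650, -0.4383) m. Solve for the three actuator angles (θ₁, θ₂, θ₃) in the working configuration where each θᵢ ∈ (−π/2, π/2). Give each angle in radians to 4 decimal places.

θ₁ = 0.1744, θ₂ = 0.5238, θ₃ = 1.0474

arm 1 (φ=0.0°): x'=0.0833, y'=0.0650
  A cos θ + B sin θ = C:  0.0467·cos θ + -0.4383·sin θ = -0.0301
  θ1 = atan2(B,A) + arccos(C/0.4408) = 0.1744
rotate P by −φ2: (0.0146, -0.1046, -0.4383)
  A=0.1154, B=-0.4383, C=(l²−L²−A²−y'²−z²)/(2L)=-0.1193
  θ2 = atan2(B,A) + arccos(C/0.4532) = 0.5238
rotate P by −φ3: (-0.0979, 0.0396, -0.4383)
  A=0.2279, B=-0.4383, C=(l²−L²−A²−y'²−z²)/(2L)=-0.2657
  γ=atan2(-0.4383,0.2279)=-1.0912;  ψ=arccos(-0.5378)=2.1386;  θ3=γ+ψ≈1.0474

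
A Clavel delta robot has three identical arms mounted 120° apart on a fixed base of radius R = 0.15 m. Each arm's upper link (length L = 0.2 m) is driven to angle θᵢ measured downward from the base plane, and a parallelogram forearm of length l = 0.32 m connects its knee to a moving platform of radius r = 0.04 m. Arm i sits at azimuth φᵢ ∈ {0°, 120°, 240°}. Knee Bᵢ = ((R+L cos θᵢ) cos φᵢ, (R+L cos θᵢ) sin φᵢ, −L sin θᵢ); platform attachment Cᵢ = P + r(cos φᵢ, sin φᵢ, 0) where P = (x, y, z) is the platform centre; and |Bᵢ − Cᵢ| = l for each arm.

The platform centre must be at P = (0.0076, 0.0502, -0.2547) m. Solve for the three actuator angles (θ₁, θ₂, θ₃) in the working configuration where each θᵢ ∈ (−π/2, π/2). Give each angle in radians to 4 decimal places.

θ₁ = 0.5237, θ₂ = 0.3492, θ₃ = 0.7853

arm 1 (φ=0.0°): x'=0.0076, y'=0.0502
  e−x'=0.1024;  (l²−L²−(e−x')²−y'²−z²)/2L = -0.0387
  √(A²+B²)=0.2745;  θ1 = -1.1885+1.7122 ≈ 0.5237
arm 2 (φ=120.0°): x'=0.0397, y'=-0.0317
  A=0.0703, B=-0.2547, C=(l²−L²−A²−y'²−z²)/(2L)=-0.0211
  γ=atan2(-0.2547,0.0703)=-1.3014;  ψ=arccos(-0.0797)=1.6506;  θ2=γ+ψ≈0.3492
rotate P by −φ3: (-0.0473, -0.0185, -0.2547)
  A cos θ + B sin θ = C:  0.1573·cos θ + -0.2547·sin θ = -0.0689
  θ3 = atan2(B,A) + arccos(C/0.2993) = 0.7853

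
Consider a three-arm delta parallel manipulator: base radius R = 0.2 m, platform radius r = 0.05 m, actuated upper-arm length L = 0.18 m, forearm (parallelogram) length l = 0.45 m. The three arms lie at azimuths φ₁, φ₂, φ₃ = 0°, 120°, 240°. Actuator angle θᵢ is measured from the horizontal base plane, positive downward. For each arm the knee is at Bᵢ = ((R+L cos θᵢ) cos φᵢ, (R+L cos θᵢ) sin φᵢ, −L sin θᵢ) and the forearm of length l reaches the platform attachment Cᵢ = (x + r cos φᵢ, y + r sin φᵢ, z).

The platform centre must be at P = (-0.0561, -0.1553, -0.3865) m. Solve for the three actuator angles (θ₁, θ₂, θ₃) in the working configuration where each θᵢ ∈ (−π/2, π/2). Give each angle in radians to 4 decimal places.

φ1=0.0° → target in arm frame (-0.0561, -0.1553)
  A=0.2061, B=-0.3865, C=(l²−L²−A²−y'²−z²)/(2L)=-0.1274
  θ1 = atan2(B,A) + arccos(C/0.4380) = 0.7851
φ2=120.0° → target in arm frame (-0.1064, 0.1262)
  A=0.2564, B=-0.3865, C=(l²−L²−A²−y'²−z²)/(2L)=-0.1694
  θ2 = atan2(B,A) + arccos(C/0.4638) = 0.9596
φ3=240.0° → target in arm frame (0.1625, 0.0291)
  A=-0.0125, B=-0.3865, C=(l²−L²−A²−y'²−z²)/(2L)=0.0548
  γ=atan2(-0.3865,-0.0125)=-1.6032;  ψ=arccos(0.1416)=1.4287;  θ3=γ+ψ≈-0.1745

θ₁ = 0.7851, θ₂ = 0.9596, θ₃ = -0.1745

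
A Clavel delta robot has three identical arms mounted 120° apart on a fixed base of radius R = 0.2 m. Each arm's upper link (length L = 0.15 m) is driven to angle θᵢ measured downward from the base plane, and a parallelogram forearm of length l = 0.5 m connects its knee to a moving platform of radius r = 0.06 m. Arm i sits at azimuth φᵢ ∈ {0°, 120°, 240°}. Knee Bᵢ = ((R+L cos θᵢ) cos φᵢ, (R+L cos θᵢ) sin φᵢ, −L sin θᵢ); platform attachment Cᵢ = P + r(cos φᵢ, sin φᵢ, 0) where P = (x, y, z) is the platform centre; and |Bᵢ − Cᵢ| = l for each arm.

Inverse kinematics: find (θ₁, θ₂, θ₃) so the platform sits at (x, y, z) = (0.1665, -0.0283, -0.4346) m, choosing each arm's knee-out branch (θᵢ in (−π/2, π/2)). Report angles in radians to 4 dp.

arm 1 (φ=0.0°): x'=0.1665, y'=-0.0283
  A=-0.0265, B=-0.4346, C=(l²−L²−A²−y'²−z²)/(2L)=0.1237
  √(A²+B²)=0.4354;  θ1 = -1.6317+1.2826 ≈ -0.3490
rotate P by −φ2: (-0.1078, -0.1300, -0.4346)
  A cos θ + B sin θ = C:  0.2478·cos θ + -0.4346·sin θ = -0.1322
  √(A²+B²)=0.5003;  θ2 = -1.0527+1.8383 ≈ 0.7857
rotate P by −φ3: (-0.0587, 0.1583, -0.4346)
  e−x'=0.1987;  (l²−L²−(e−x')²−y'²−z²)/2L = -0.0865
  √(A²+B²)=0.4779;  θ3 = -1.1419+1.7528 ≈ 0.6109

θ₁ = -0.3490, θ₂ = 0.7857, θ₃ = 0.6109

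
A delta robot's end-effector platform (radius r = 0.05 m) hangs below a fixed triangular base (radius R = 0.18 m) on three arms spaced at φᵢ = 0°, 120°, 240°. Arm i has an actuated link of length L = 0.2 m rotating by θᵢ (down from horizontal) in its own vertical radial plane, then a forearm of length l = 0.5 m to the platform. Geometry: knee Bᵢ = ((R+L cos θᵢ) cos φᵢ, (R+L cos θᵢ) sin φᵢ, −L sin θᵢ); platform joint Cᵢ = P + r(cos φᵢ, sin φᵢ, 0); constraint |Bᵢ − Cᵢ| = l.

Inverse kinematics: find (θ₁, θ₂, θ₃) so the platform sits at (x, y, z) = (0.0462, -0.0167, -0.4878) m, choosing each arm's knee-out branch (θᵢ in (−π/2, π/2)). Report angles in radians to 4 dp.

θ₁ = 0.3491, θ₂ = 0.6109, θ₃ = 0.5235

rotate P by −φ1: (0.0462, -0.0167, -0.4878)
  A=0.0838, B=-0.4878, C=(l²−L²−A²−y'²−z²)/(2L)=-0.0881
  γ=atan2(-0.4878,0.0838)=-1.4007;  ψ=arccos(-0.1781)=1.7498;  θ1=γ+ψ≈0.3491
φ2=120.0° → target in arm frame (-0.0376, -0.0317)
  e−x'=0.1676;  (l²−L²−(e−x')²−y'²−z²)/2L = -0.1426
  γ=atan2(-0.4878,0.1676)=-1.2399;  ψ=arccos(-0.2764)=1.8509;  θ2=γ+ψ≈0.6109
rotate P by −φ3: (-0.0086, 0.0484, -0.4878)
  A cos θ + B sin θ = C:  0.1386·cos θ + -0.4878·sin θ = -0.1238
  θ3 = atan2(B,A) + arccos(C/0.5071) = 0.5235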